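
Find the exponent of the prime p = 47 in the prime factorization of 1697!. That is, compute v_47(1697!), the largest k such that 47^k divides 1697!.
v_47(1697!) = 36

Legendre's formula: v_p(n!) = Σ_{k ≥ 1} ⌊n / p^k⌋. For p = 47, n = 1697, the terms are:
  ⌊1697/47^1⌋ = ⌊1697/47⌋ = 36
(the next term ⌊1697/47^2⌋ = 0, terminating the sum). Summing: v_47(1697!) = 36 = 36.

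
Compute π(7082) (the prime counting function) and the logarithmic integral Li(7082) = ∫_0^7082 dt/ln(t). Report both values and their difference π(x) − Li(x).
π(7082) = 909;  Li(7082) ≈ 923.59;  π(x) − Li(x) ≈ -14.59.

Direct count of primes ≤ 7082 gives π(7082) = 909. Numerical evaluation of the logarithmic integral gives Li(7082) ≈ 923.59. The difference π(x) − Li(x) ≈ -14.59 is typically negative for small/moderate x (Li(x) overestimates), though Littlewood's theorem shows this sign changes infinitely often.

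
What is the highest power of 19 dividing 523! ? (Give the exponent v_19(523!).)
v_19(523!) = 28

Legendre's formula: v_p(n!) = Σ_{k ≥ 1} ⌊n / p^k⌋. For p = 19, n = 523, the terms are:
  ⌊523/19^1⌋ = ⌊523/19⌋ = 27
  ⌊523/19^2⌋ = ⌊523/361⌋ = 1
(the next term ⌊523/19^3⌋ = 0, terminating the sum). Summing: v_19(523!) = 27 + 1 = 28.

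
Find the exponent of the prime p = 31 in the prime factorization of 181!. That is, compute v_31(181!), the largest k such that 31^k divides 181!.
v_31(181!) = 5

Legendre's formula: v_p(n!) = Σ_{k ≥ 1} ⌊n / p^k⌋. For p = 31, n = 181, the terms are:
  ⌊181/31^1⌋ = ⌊181/31⌋ = 5
(the next term ⌊181/31^2⌋ = 0, terminating the sum). Summing: v_31(181!) = 5 = 5.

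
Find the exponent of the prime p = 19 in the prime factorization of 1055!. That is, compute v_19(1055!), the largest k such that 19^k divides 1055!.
v_19(1055!) = 57

Legendre's formula: v_p(n!) = Σ_{k ≥ 1} ⌊n / p^k⌋. For p = 19, n = 1055, the terms are:
  ⌊1055/19^1⌋ = ⌊1055/19⌋ = 55
  ⌊1055/19^2⌋ = ⌊1055/361⌋ = 2
(the next term ⌊1055/19^3⌋ = 0, terminating the sum). Summing: v_19(1055!) = 55 + 2 = 57.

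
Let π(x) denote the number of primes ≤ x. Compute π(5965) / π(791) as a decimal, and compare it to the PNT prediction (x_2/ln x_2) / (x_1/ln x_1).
π(5965)/π(791) = 781/138 ≈ 5.6594;  PNT prediction ≈ 5.7886.

π(791) = 138 and π(5965) = 781, so π(5965)/π(791) ≈ 5.6594. The PNT-predicted ratio is (5965/ln(5965)) / (791/ln(791)) ≈ 5.7886. The two agree to within a few percent, as expected.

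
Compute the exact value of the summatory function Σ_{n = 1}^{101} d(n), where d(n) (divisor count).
Σ_{n ≤ 101} d(n) = 484

Compute d(n) for each 1 ≤ n ≤ 101: d(1) = 1, d(2) = 2, d(3) = 2, d(4) = 3, d(5) = 2, d(6) = 4, d(7) = 2, d(8) = 4, d(9) = 3, d(10) = 4, d(11) = 2, d(12) = 6, d(13) = 2, d(14) = 4, d(15) = 4, d(16) = 5, d(17) = 2, d(18) = 6, d(19) = 2, d(20) = 6, d(21) = 4, d(22) = 4, d(23) = 2, d(24) = 8, d(25) = 3, d(26) = 4, d(27) = 4, d(28) = 6, d(29) = 2, d(30) = 8, d(31) = 2, d(32) = 6, d(33) = 4, d(34) = 4, d(35) = 4, d(36) = 9, d(37) = 2, d(38) = 4, d(39) = 4, d(40) = 8, d(41) = 2, d(42) = 8, d(43) = 2, d(44) = 6, d(45) = 6, d(46) = 4, d(47) = 2, d(48) = 10, d(49) = 3, d(50) = 6, d(51) = 4, d(52) = 6, d(53) = 2, d(54) = 8, d(55) = 4, d(56) = 8, d(57) = 4, d(58) = 4, d(59) = 2, d(60) = 12, d(61) = 2, d(62) = 4, d(63) = 6, d(64) = 7, d(65) = 4, d(66) = 8, d(67) = 2, d(68) = 6, d(69) = 4, d(70) = 8, d(71) = 2, d(72) = 12, d(73) = 2, d(74) = 4, d(75) = 6, d(76) = 6, d(77) = 4, d(78) = 8, d(79) = 2, d(80) = 10, d(81) = 5, d(82) = 4, d(83) = 2, d(84) = 12, d(85) = 4, d(86) = 4, d(87) = 4, d(88) = 8, d(89) = 2, d(90) = 12, d(91) = 4, d(92) = 6, d(93) = 4, d(94) = 4, d(95) = 4, d(96) = 12, d(97) = 2, d(98) = 6, d(99) = 6, d(100) = 9, d(101) = 2. Summing all 101 values: 484. (Dirichlet's divisor formula: Σ_{n ≤ x} d(n) = x ln(x) + (2γ − 1) x + O(√x). For x = 101, the asymptotic estimate is ≈ 481.72.)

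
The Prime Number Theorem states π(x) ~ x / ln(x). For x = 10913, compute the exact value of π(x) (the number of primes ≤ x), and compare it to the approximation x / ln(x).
π(10913) = 1327;  x/ln(x) ≈ 1173.73;  relative error ≈ 11.55%.

Directly count primes up to 10913: π(10913) = 1327. The PNT approximation gives 10913/ln(10913) ≈ 10913/9.29771 ≈ 1173.73. Relative error (π(x) − x/ln(x)) / π(x) ≈ 11.55%; the approximation is known to undercount slightly (Li(x) is a better estimate).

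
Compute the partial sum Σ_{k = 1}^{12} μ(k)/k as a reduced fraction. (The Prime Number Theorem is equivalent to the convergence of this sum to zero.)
Σ μ(k)/k = -1/2310

Values of μ(k) for 1 ≤ k ≤ 12: μ(1) = 1, μ(2) = -1, μ(3) = -1, μ(5) = -1, μ(6) = 1, μ(7) = -1, μ(10) = 1, μ(11) = -1, with μ = 0 on non-squarefree integers. Summing μ(k)/k for k where μ(k) ≠ 0 gives -1/2310 ≈ -0.0004. (PNT ⟺ this sum → 0 as n → ∞.)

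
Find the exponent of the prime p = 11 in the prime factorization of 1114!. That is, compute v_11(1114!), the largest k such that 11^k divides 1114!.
v_11(1114!) = 110

Legendre's formula: v_p(n!) = Σ_{k ≥ 1} ⌊n / p^k⌋. For p = 11, n = 1114, the terms are:
  ⌊1114/11^1⌋ = ⌊1114/11⌋ = 101
  ⌊1114/11^2⌋ = ⌊1114/121⌋ = 9
(the next term ⌊1114/11^3⌋ = 0, terminating the sum). Summing: v_11(1114!) = 101 + 9 = 110.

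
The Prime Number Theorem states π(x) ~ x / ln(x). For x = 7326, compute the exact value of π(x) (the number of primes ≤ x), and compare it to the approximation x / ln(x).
π(7326) = 933;  x/ln(x) ≈ 823.22;  relative error ≈ 11.77%.

Directly count primes up to 7326: π(7326) = 933. The PNT approximation gives 7326/ln(7326) ≈ 7326/8.89918 ≈ 823.22. Relative error (π(x) − x/ln(x)) / π(x) ≈ 11.77%; the approximation is known to undercount slightly (Li(x) is a better estimate).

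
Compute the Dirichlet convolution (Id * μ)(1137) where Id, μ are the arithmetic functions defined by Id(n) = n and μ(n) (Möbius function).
(Id * μ)(1137) = 756

Divisors of 1137: [1, 3, 379, 1137]. For each d | 1137:
  d = 1: Id(1) · μ(1137/1) = 1 · 1 = 1
  d = 3: Id(3) · μ(1137/3) = 3 · -1 = -3
  d = 379: Id(379) · μ(1137/379) = 379 · -1 = -379
  d = 1137: Id(1137) · μ(1137/1137) = 1137 · 1 = 1137
Summing: (Id * μ)(1137) = 1 + -3 + -379 + 1137 = 756.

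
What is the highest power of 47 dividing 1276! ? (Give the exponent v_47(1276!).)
v_47(1276!) = 27

Legendre's formula: v_p(n!) = Σ_{k ≥ 1} ⌊n / p^k⌋. For p = 47, n = 1276, the terms are:
  ⌊1276/47^1⌋ = ⌊1276/47⌋ = 27
(the next term ⌊1276/47^2⌋ = 0, terminating the sum). Summing: v_47(1276!) = 27 = 27.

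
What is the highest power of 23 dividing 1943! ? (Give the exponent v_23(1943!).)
v_23(1943!) = 87

Legendre's formula: v_p(n!) = Σ_{k ≥ 1} ⌊n / p^k⌋. For p = 23, n = 1943, the terms are:
  ⌊1943/23^1⌋ = ⌊1943/23⌋ = 84
  ⌊1943/23^2⌋ = ⌊1943/529⌋ = 3
(the next term ⌊1943/23^3⌋ = 0, terminating the sum). Summing: v_23(1943!) = 84 + 3 = 87.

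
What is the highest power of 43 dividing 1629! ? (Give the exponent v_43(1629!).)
v_43(1629!) = 37

Legendre's formula: v_p(n!) = Σ_{k ≥ 1} ⌊n / p^k⌋. For p = 43, n = 1629, the terms are:
  ⌊1629/43^1⌋ = ⌊1629/43⌋ = 37
(the next term ⌊1629/43^2⌋ = 0, terminating the sum). Summing: v_43(1629!) = 37 = 37.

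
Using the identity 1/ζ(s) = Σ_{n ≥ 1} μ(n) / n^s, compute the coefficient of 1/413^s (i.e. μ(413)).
μ(413) = 1

Factor n = 413 = 7 · 59. μ(n) = 0 if any exponent ≥ 2 (not squarefree); otherwise μ(n) = (−1)^{ω(n)} where ω(n) is the number of distinct prime factors. Applying: μ(413) = 1.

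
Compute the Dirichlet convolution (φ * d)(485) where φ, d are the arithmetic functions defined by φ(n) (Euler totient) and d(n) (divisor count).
(φ * d)(485) = 588

Divisors of 485: [1, 5, 97, 485]. For each d | 485:
  d = 1: φ(1) · d(485/1) = 1 · 4 = 4
  d = 5: φ(5) · d(485/5) = 4 · 2 = 8
  d = 97: φ(97) · d(485/97) = 96 · 2 = 192
  d = 485: φ(485) · d(485/485) = 384 · 1 = 384
Summing: (φ * d)(485) = 4 + 8 + 192 + 384 = 588.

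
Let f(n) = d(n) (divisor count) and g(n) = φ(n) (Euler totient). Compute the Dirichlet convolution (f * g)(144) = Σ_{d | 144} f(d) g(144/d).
(d * φ)(144) = 403

Divisors of 144: [1, 2, 3, 4, 6, 8, 9, 12, 16, 18, 24, 36, 48, 72, 144]. For each d | 144:
  d = 1: d(1) · φ(144/1) = 1 · 48 = 48
  d = 2: d(2) · φ(144/2) = 2 · 24 = 48
  d = 3: d(3) · φ(144/3) = 2 · 16 = 32
  d = 4: d(4) · φ(144/4) = 3 · 12 = 36
  d = 6: d(6) · φ(144/6) = 4 · 8 = 32
  d = 8: d(8) · φ(144/8) = 4 · 6 = 24
  d = 9: d(9) · φ(144/9) = 3 · 8 = 24
  d = 12: d(12) · φ(144/12) = 6 · 4 = 24
  d = 16: d(16) · φ(144/16) = 5 · 6 = 30
  d = 18: d(18) · φ(144/18) = 6 · 4 = 24
  d = 24: d(24) · φ(144/24) = 8 · 2 = 16
  d = 36: d(36) · φ(144/36) = 9 · 2 = 18
  d = 48: d(48) · φ(144/48) = 10 · 2 = 20
  d = 72: d(72) · φ(144/72) = 12 · 1 = 12
  d = 144: d(144) · φ(144/144) = 15 · 1 = 15
Summing: (d * φ)(144) = 48 + 48 + 32 + 36 + 32 + 24 + 24 + 24 + 30 + 24 + 16 + 18 + 20 + 12 + 15 = 403.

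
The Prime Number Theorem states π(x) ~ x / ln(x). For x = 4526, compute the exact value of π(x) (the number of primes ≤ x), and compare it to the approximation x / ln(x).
π(4526) = 615;  x/ln(x) ≈ 537.68;  relative error ≈ 12.57%.

Directly count primes up to 4526: π(4526) = 615. The PNT approximation gives 4526/ln(4526) ≈ 4526/8.41759 ≈ 537.68. Relative error (π(x) − x/ln(x)) / π(x) ≈ 12.57%; the approximation is known to undercount slightly (Li(x) is a better estimate).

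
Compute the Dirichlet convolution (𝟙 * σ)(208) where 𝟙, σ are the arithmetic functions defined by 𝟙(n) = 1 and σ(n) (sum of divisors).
(𝟙 * σ)(208) = 855

Divisors of 208: [1, 2, 4, 8, 13, 16, 26, 52, 104, 208]. For each d | 208:
  d = 1: 𝟙(1) · σ(208/1) = 1 · 434 = 434
  d = 2: 𝟙(2) · σ(208/2) = 1 · 210 = 210
  d = 4: 𝟙(4) · σ(208/4) = 1 · 98 = 98
  d = 8: 𝟙(8) · σ(208/8) = 1 · 42 = 42
  d = 13: 𝟙(13) · σ(208/13) = 1 · 31 = 31
  d = 16: 𝟙(16) · σ(208/16) = 1 · 14 = 14
  d = 26: 𝟙(26) · σ(208/26) = 1 · 15 = 15
  d = 52: 𝟙(52) · σ(208/52) = 1 · 7 = 7
  d = 104: 𝟙(104) · σ(208/104) = 1 · 3 = 3
  d = 208: 𝟙(208) · σ(208/208) = 1 · 1 = 1
Summing: (𝟙 * σ)(208) = 434 + 210 + 98 + 42 + 31 + 14 + 15 + 7 + 3 + 1 = 855.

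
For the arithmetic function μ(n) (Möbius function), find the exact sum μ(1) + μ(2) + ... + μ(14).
Σ_{n ≤ 14} μ(n) = -2

Compute μ(n) for each 1 ≤ n ≤ 14: μ(1) = 1, μ(2) = -1, μ(3) = -1, μ(4) = 0, μ(5) = -1, μ(6) = 1, μ(7) = -1, μ(8) = 0, μ(9) = 0, μ(10) = 1, μ(11) = -1, μ(12) = 0, μ(13) = -1, μ(14) = 1. Summing all 14 values: -2. (Mertens function M(x) = Σ_{n ≤ x} μ(n); on average M(x) should be small (PNT ⟺ M(x) = o(x)).)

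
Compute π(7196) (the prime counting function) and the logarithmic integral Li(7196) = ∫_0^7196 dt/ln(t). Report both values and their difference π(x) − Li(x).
π(7196) = 919;  Li(7196) ≈ 936.43;  π(x) − Li(x) ≈ -17.43.

Direct count of primes ≤ 7196 gives π(7196) = 919. Numerical evaluation of the logarithmic integral gives Li(7196) ≈ 936.43. The difference π(x) − Li(x) ≈ -17.43 is typically negative for small/moderate x (Li(x) overestimates), though Littlewood's theorem shows this sign changes infinitely often.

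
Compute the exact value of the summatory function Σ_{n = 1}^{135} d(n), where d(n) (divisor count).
Σ_{n ≤ 135} d(n) = 687

Compute d(n) for each 1 ≤ n ≤ 135: d(1) = 1, d(2) = 2, d(3) = 2, d(4) = 3, d(5) = 2, d(6) = 4, d(7) = 2, d(8) = 4, d(9) = 3, d(10) = 4, d(11) = 2, d(12) = 6, d(13) = 2, d(14) = 4, d(15) = 4, d(16) = 5, d(17) = 2, d(18) = 6, d(19) = 2, d(20) = 6, d(21) = 4, d(22) = 4, d(23) = 2, d(24) = 8, d(25) = 3, d(26) = 4, d(27) = 4, d(28) = 6, d(29) = 2, d(30) = 8, d(31) = 2, d(32) = 6, d(33) = 4, d(34) = 4, d(35) = 4, d(36) = 9, d(37) = 2, d(38) = 4, d(39) = 4, d(40) = 8, d(41) = 2, d(42) = 8, d(43) = 2, d(44) = 6, d(45) = 6, d(46) = 4, d(47) = 2, d(48) = 10, d(49) = 3, d(50) = 6, d(51) = 4, d(52) = 6, d(53) = 2, d(54) = 8, d(55) = 4, d(56) = 8, d(57) = 4, d(58) = 4, d(59) = 2, d(60) = 12, d(61) = 2, d(62) = 4, d(63) = 6, d(64) = 7, d(65) = 4, d(66) = 8, d(67) = 2, d(68) = 6, d(69) = 4, d(70) = 8, d(71) = 2, d(72) = 12, d(73) = 2, d(74) = 4, d(75) = 6, d(76) = 6, d(77) = 4, d(78) = 8, d(79) = 2, d(80) = 10, d(81) = 5, d(82) = 4, d(83) = 2, d(84) = 12, d(85) = 4, d(86) = 4, d(87) = 4, d(88) = 8, d(89) = 2, d(90) = 12, d(91) = 4, d(92) = 6, d(93) = 4, d(94) = 4, d(95) = 4, d(96) = 12, d(97) = 2, d(98) = 6, d(99) = 6, d(100) = 9, d(101) = 2, d(102) = 8, d(103) = 2, d(104) = 8, d(105) = 8, d(106) = 4, d(107) = 2, d(108) = 12, d(109) = 2, d(110) = 8, d(111) = 4, d(112) = 10, d(113) = 2, d(114) = 8, d(115) = 4, d(116) = 6, d(117) = 6, d(118) = 4, d(119) = 4, d(120) = 16, d(121) = 3, d(122) = 4, d(123) = 4, d(124) = 6, d(125) = 4, d(126) = 12, d(127) = 2, d(128) = 8, d(129) = 4, d(130) = 8, d(131) = 2, d(132) = 12, d(133) = 4, d(134) = 4, d(135) = 8. Summing all 135 values: 687. (Dirichlet's divisor formula: Σ_{n ≤ x} d(n) = x ln(x) + (2γ − 1) x + O(√x). For x = 135, the asymptotic estimate is ≈ 683.06.)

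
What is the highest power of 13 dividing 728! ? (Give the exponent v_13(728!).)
v_13(728!) = 60

Legendre's formula: v_p(n!) = Σ_{k ≥ 1} ⌊n / p^k⌋. For p = 13, n = 728, the terms are:
  ⌊728/13^1⌋ = ⌊728/13⌋ = 56
  ⌊728/13^2⌋ = ⌊728/169⌋ = 4
(the next term ⌊728/13^3⌋ = 0, terminating the sum). Summing: v_13(728!) = 56 + 4 = 60.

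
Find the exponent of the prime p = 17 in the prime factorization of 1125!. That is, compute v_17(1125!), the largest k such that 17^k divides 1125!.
v_17(1125!) = 69

Legendre's formula: v_p(n!) = Σ_{k ≥ 1} ⌊n / p^k⌋. For p = 17, n = 1125, the terms are:
  ⌊1125/17^1⌋ = ⌊1125/17⌋ = 66
  ⌊1125/17^2⌋ = ⌊1125/289⌋ = 3
(the next term ⌊1125/17^3⌋ = 0, terminating the sum). Summing: v_17(1125!) = 66 + 3 = 69.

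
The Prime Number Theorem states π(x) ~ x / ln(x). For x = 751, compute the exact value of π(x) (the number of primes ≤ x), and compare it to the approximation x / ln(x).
π(751) = 133;  x/ln(x) ≈ 113.42;  relative error ≈ 14.72%.

Directly count primes up to 751: π(751) = 133. The PNT approximation gives 751/ln(751) ≈ 751/6.62141 ≈ 113.42. Relative error (π(x) − x/ln(x)) / π(x) ≈ 14.72%; the approximation is known to undercount slightly (Li(x) is a better estimate).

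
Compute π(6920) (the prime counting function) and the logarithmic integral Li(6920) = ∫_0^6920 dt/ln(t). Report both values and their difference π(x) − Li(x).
π(6920) = 890;  Li(6920) ≈ 905.29;  π(x) − Li(x) ≈ -15.29.

Direct count of primes ≤ 6920 gives π(6920) = 890. Numerical evaluation of the logarithmic integral gives Li(6920) ≈ 905.29. The difference π(x) − Li(x) ≈ -15.29 is typically negative for small/moderate x (Li(x) overestimates), though Littlewood's theorem shows this sign changes infinitely often.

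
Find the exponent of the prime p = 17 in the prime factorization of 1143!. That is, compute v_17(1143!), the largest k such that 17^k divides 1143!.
v_17(1143!) = 70

Legendre's formula: v_p(n!) = Σ_{k ≥ 1} ⌊n / p^k⌋. For p = 17, n = 1143, the terms are:
  ⌊1143/17^1⌋ = ⌊1143/17⌋ = 67
  ⌊1143/17^2⌋ = ⌊1143/289⌋ = 3
(the next term ⌊1143/17^3⌋ = 0, terminating the sum). Summing: v_17(1143!) = 67 + 3 = 70.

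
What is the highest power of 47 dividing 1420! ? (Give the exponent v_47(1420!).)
v_47(1420!) = 30

Legendre's formula: v_p(n!) = Σ_{k ≥ 1} ⌊n / p^k⌋. For p = 47, n = 1420, the terms are:
  ⌊1420/47^1⌋ = ⌊1420/47⌋ = 30
(the next term ⌊1420/47^2⌋ = 0, terminating the sum). Summing: v_47(1420!) = 30 = 30.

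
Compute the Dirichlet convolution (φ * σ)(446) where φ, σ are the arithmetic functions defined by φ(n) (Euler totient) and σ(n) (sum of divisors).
(φ * σ)(446) = 1784

Divisors of 446: [1, 2, 223, 446]. For each d | 446:
  d = 1: φ(1) · σ(446/1) = 1 · 672 = 672
  d = 2: φ(2) · σ(446/2) = 1 · 224 = 224
  d = 223: φ(223) · σ(446/223) = 222 · 3 = 666
  d = 446: φ(446) · σ(446/446) = 222 · 1 = 222
Summing: (φ * σ)(446) = 672 + 224 + 666 + 222 = 1784.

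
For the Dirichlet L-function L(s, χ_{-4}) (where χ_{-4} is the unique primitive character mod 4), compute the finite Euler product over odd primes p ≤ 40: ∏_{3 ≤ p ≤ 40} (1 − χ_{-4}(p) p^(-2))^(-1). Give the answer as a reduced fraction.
∏ = 136633422149134339/149104402366464000

The odd primes p ≤ 40 are [3, 5, 7, 11, 13, 17, 19, 23, 29, 31, 37]. For each, χ(p) = 1 if p ≡ 1 mod 4, χ(p) = −1 if p ≡ 3 mod 4. Taking (1 − χ(p)/p^2)^(-1) = p^2/(p^2 − χ(p)): (1 − (-1)/3^2)^(-1) · (1 − (1)/5^2)^(-1) · (1 − (-1)/7^2)^(-1) · (1 − (-1)/11^2)^(-1) · (1 − (1)/13^2)^(-1) · (1 − (1)/17^2)^(-1) · (1 − (-1)/19^2)^(-1) · (1 − (-1)/23^2)^(-1) · (1 − (1)/29^2)^(-1) · (1 − (-1)/31^2)^(-1) · (1 − (1)/37^2)^(-1) = 136633422149134339/149104402366464000.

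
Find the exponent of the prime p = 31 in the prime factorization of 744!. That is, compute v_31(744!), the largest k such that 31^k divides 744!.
v_31(744!) = 24

Legendre's formula: v_p(n!) = Σ_{k ≥ 1} ⌊n / p^k⌋. For p = 31, n = 744, the terms are:
  ⌊744/31^1⌋ = ⌊744/31⌋ = 24
(the next term ⌊744/31^2⌋ = 0, terminating the sum). Summing: v_31(744!) = 24 = 24.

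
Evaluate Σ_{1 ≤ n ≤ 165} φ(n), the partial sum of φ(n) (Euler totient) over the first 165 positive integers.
Σ_{n ≤ 165} φ(n) = 8314

Compute φ(n) for each 1 ≤ n ≤ 165: φ(1) = 1, φ(2) = 1, φ(3) = 2, φ(4) = 2, φ(5) = 4, φ(6) = 2, φ(7) = 6, φ(8) = 4, φ(9) = 6, φ(10) = 4, φ(11) = 10, φ(12) = 4, φ(13) = 12, φ(14) = 6, φ(15) = 8, φ(16) = 8, φ(17) = 16, φ(18) = 6, φ(19) = 18, φ(20) = 8, φ(21) = 12, φ(22) = 10, φ(23) = 22, φ(24) = 8, φ(25) = 20, φ(26) = 12, φ(27) = 18, φ(28) = 12, φ(29) = 28, φ(30) = 8, φ(31) = 30, φ(32) = 16, φ(33) = 20, φ(34) = 16, φ(35) = 24, φ(36) = 12, φ(37) = 36, φ(38) = 18, φ(39) = 24, φ(40) = 16, φ(41) = 40, φ(42) = 12, φ(43) = 42, φ(44) = 20, φ(45) = 24, φ(46) = 22, φ(47) = 46, φ(48) = 16, φ(49) = 42, φ(50) = 20, φ(51) = 32, φ(52) = 24, φ(53) = 52, φ(54) = 18, φ(55) = 40, φ(56) = 24, φ(57) = 36, φ(58) = 28, φ(59) = 58, φ(60) = 16, φ(61) = 60, φ(62) = 30, φ(63) = 36, φ(64) = 32, φ(65) = 48, φ(66) = 20, φ(67) = 66, φ(68) = 32, φ(69) = 44, φ(70) = 24, φ(71) = 70, φ(72) = 24, φ(73) = 72, φ(74) = 36, φ(75) = 40, φ(76) = 36, φ(77) = 60, φ(78) = 24, φ(79) = 78, φ(80) = 32, φ(81) = 54, φ(82) = 40, φ(83) = 82, φ(84) = 24, φ(85) = 64, φ(86) = 42, φ(87) = 56, φ(88) = 40, φ(89) = 88, φ(90) = 24, φ(91) = 72, φ(92) = 44, φ(93) = 60, φ(94) = 46, φ(95) = 72, φ(96) = 32, φ(97) = 96, φ(98) = 42, φ(99) = 60, φ(100) = 40, φ(101) = 100, φ(102) = 32, φ(103) = 102, φ(104) = 48, φ(105) = 48, φ(106) = 52, φ(107) = 106, φ(108) = 36, φ(109) = 108, φ(110) = 40, φ(111) = 72, φ(112) = 48, φ(113) = 112, φ(114) = 36, φ(115) = 88, φ(116) = 56, φ(117) = 72, φ(118) = 58, φ(119) = 96, φ(120) = 32, φ(121) = 110, φ(122) = 60, φ(123) = 80, φ(124) = 60, φ(125) = 100, φ(126) = 36, φ(127) = 126, φ(128) = 64, φ(129) = 84, φ(130) = 48, φ(131) = 130, φ(132) = 40, φ(133) = 108, φ(134) = 66, φ(135) = 72, φ(136) = 64, φ(137) = 136, φ(138) = 44, φ(139) = 138, φ(140) = 48, φ(141) = 92, φ(142) = 70, φ(143) = 120, φ(144) = 48, φ(145) = 112, φ(146) = 72, φ(147) = 84, φ(148) = 72, φ(149) = 148, φ(150) = 40, φ(151) = 150, φ(152) = 72, φ(153) = 96, φ(154) = 60, φ(155) = 120, φ(156) = 48, φ(157) = 156, φ(158) = 78, φ(159) = 104, φ(160) = 64, φ(161) = 132, φ(162) = 54, φ(163) = 162, φ(164) = 80, φ(165) = 80. Summing all 165 values: 8314. (Average order: Σ_{n ≤ x} φ(n) ~ (3/π²) x². For x = 165, (3/π²)·165² ≈ 8275.41.)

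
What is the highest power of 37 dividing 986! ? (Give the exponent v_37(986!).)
v_37(986!) = 26

Legendre's formula: v_p(n!) = Σ_{k ≥ 1} ⌊n / p^k⌋. For p = 37, n = 986, the terms are:
  ⌊986/37^1⌋ = ⌊986/37⌋ = 26
(the next term ⌊986/37^2⌋ = 0, terminating the sum). Summing: v_37(986!) = 26 = 26.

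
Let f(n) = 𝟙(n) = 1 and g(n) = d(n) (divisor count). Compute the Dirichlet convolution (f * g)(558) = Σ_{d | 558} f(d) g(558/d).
(𝟙 * d)(558) = 54

Divisors of 558: [1, 2, 3, 6, 9, 18, 31, 62, 93, 186, 279, 558]. For each d | 558:
  d = 1: 𝟙(1) · d(558/1) = 1 · 12 = 12
  d = 2: 𝟙(2) · d(558/2) = 1 · 6 = 6
  d = 3: 𝟙(3) · d(558/3) = 1 · 8 = 8
  d = 6: 𝟙(6) · d(558/6) = 1 · 4 = 4
  d = 9: 𝟙(9) · d(558/9) = 1 · 4 = 4
  d = 18: 𝟙(18) · d(558/18) = 1 · 2 = 2
  d = 31: 𝟙(31) · d(558/31) = 1 · 6 = 6
  d = 62: 𝟙(62) · d(558/62) = 1 · 3 = 3
  d = 93: 𝟙(93) · d(558/93) = 1 · 4 = 4
  d = 186: 𝟙(186) · d(558/186) = 1 · 2 = 2
  d = 279: 𝟙(279) · d(558/279) = 1 · 2 = 2
  d = 558: 𝟙(558) · d(558/558) = 1 · 1 = 1
Summing: (𝟙 * d)(558) = 12 + 6 + 8 + 4 + 4 + 2 + 6 + 3 + 4 + 2 + 2 + 1 = 54.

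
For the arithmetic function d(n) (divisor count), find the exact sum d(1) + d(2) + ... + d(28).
Σ_{n ≤ 28} d(n) = 101

Compute d(n) for each 1 ≤ n ≤ 28: d(1) = 1, d(2) = 2, d(3) = 2, d(4) = 3, d(5) = 2, d(6) = 4, d(7) = 2, d(8) = 4, d(9) = 3, d(10) = 4, d(11) = 2, d(12) = 6, d(13) = 2, d(14) = 4, d(15) = 4, d(16) = 5, d(17) = 2, d(18) = 6, d(19) = 2, d(20) = 6, d(21) = 4, d(22) = 4, d(23) = 2, d(24) = 8, d(25) = 3, d(26) = 4, d(27) = 4, d(28) = 6. Summing all 28 values: 101. (Dirichlet's divisor formula: Σ_{n ≤ x} d(n) = x ln(x) + (2γ − 1) x + O(√x). For x = 28, the asymptotic estimate is ≈ 97.63.)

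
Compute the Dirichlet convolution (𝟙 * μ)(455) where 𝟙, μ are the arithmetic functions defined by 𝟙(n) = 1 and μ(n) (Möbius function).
(𝟙 * μ)(455) = 0

Divisors of 455: [1, 5, 7, 13, 35, 65, 91, 455]. For each d | 455:
  d = 1: 𝟙(1) · μ(455/1) = 1 · -1 = -1
  d = 5: 𝟙(5) · μ(455/5) = 1 · 1 = 1
  d = 7: 𝟙(7) · μ(455/7) = 1 · 1 = 1
  d = 13: 𝟙(13) · μ(455/13) = 1 · 1 = 1
  d = 35: 𝟙(35) · μ(455/35) = 1 · -1 = -1
  d = 65: 𝟙(65) · μ(455/65) = 1 · -1 = -1
  d = 91: 𝟙(91) · μ(455/91) = 1 · -1 = -1
  d = 455: 𝟙(455) · μ(455/455) = 1 · 1 = 1
Summing: (𝟙 * μ)(455) = -1 + 1 + 1 + 1 + -1 + -1 + -1 + 1 = 0.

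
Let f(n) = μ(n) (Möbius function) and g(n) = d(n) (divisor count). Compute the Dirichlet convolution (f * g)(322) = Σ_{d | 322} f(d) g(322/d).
(μ * d)(322) = 1

Divisors of 322: [1, 2, 7, 14, 23, 46, 161, 322]. For each d | 322:
  d = 1: μ(1) · d(322/1) = 1 · 8 = 8
  d = 2: μ(2) · d(322/2) = -1 · 4 = -4
  d = 7: μ(7) · d(322/7) = -1 · 4 = -4
  d = 14: μ(14) · d(322/14) = 1 · 2 = 2
  d = 23: μ(23) · d(322/23) = -1 · 4 = -4
  d = 46: μ(46) · d(322/46) = 1 · 2 = 2
  d = 161: μ(161) · d(322/161) = 1 · 2 = 2
  d = 322: μ(322) · d(322/322) = -1 · 1 = -1
Summing: (μ * d)(322) = 8 + -4 + -4 + 2 + -4 + 2 + 2 + -1 = 1.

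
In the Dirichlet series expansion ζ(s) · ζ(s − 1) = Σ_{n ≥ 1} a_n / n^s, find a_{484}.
σ(484) = 931

In the product (Σ m^0/m^s)(Σ k / k^s) = Σ (Σ_{d | n} d) / n^s, the coefficient of 1/n^s is σ(n) = Σ_{d | n} d. For n = 484, divisors are [1, 2, 4, 11, 22, 44, 121, 242, 484]; summing: σ(484) = 931.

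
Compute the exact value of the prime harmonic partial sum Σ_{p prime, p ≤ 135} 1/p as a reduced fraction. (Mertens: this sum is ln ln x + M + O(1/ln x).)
Σ 1/p = 980956909242278731029785409368357903506317057050081/525896479052627740771371797072411912900610967452630

π(135) = 32, so the primes ≤ 135 are [2, 3, 5, 7, 11, 13, 17, 19, 23, 29, 31, 37, 41, 43, 47, 53, 59, 61, 67, 71, 73, 79, 83, 89, 97, 101, 103, 107, 109, 113, 127, 131]. Summing 1/p over these primes: 980956909242278731029785409368357903506317057050081/525896479052627740771371797072411912900610967452630 ≈ 1.8653. Mertens estimate ln ln(135) + 0.2615 ≈ 1.8518.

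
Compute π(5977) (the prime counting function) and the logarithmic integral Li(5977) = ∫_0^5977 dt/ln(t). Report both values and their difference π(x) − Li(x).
π(5977) = 781;  Li(5977) ≈ 797.77;  π(x) − Li(x) ≈ -16.77.

Direct count of primes ≤ 5977 gives π(5977) = 781. Numerical evaluation of the logarithmic integral gives Li(5977) ≈ 797.77. The difference π(x) − Li(x) ≈ -16.77 is typically negative for small/moderate x (Li(x) overestimates), though Littlewood's theorem shows this sign changes infinitely often.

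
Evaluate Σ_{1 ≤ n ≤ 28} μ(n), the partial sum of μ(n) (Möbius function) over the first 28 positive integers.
Σ_{n ≤ 28} μ(n) = -1

Compute μ(n) for each 1 ≤ n ≤ 28: μ(1) = 1, μ(2) = -1, μ(3) = -1, μ(4) = 0, μ(5) = -1, μ(6) = 1, μ(7) = -1, μ(8) = 0, μ(9) = 0, μ(10) = 1, μ(11) = -1, μ(12) = 0, μ(13) = -1, μ(14) = 1, μ(15) = 1, μ(16) = 0, μ(17) = -1, μ(18) = 0, μ(19) = -1, μ(20) = 0, μ(21) = 1, μ(22) = 1, μ(23) = -1, μ(24) = 0, μ(25) = 0, μ(26) = 1, μ(27) = 0, μ(28) = 0. Summing all 28 values: -1. (Mertens function M(x) = Σ_{n ≤ x} μ(n); on average M(x) should be small (PNT ⟺ M(x) = o(x)).)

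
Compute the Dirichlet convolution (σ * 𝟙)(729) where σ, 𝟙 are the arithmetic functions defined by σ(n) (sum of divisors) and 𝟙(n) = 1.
(σ * 𝟙)(729) = 1636

Divisors of 729: [1, 3, 9, 27, 81, 243, 729]. For each d | 729:
  d = 1: σ(1) · 𝟙(729/1) = 1 · 1 = 1
  d = 3: σ(3) · 𝟙(729/3) = 4 · 1 = 4
  d = 9: σ(9) · 𝟙(729/9) = 13 · 1 = 13
  d = 27: σ(27) · 𝟙(729/27) = 40 · 1 = 40
  d = 81: σ(81) · 𝟙(729/81) = 121 · 1 = 121
  d = 243: σ(243) · 𝟙(729/243) = 364 · 1 = 364
  d = 729: σ(729) · 𝟙(729/729) = 1093 · 1 = 1093
Summing: (σ * 𝟙)(729) = 1 + 4 + 13 + 40 + 121 + 364 + 1093 = 1636.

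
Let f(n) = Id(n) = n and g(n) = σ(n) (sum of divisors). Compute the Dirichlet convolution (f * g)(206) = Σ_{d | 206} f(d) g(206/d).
(Id * σ)(206) = 1035

Divisors of 206: [1, 2, 103, 206]. For each d | 206:
  d = 1: Id(1) · σ(206/1) = 1 · 312 = 312
  d = 2: Id(2) · σ(206/2) = 2 · 104 = 208
  d = 103: Id(103) · σ(206/103) = 103 · 3 = 309
  d = 206: Id(206) · σ(206/206) = 206 · 1 = 206
Summing: (Id * σ)(206) = 312 + 208 + 309 + 206 = 1035.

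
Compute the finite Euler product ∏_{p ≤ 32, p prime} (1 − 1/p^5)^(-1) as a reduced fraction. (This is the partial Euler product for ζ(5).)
∏ = 1910589921595024369341325427716514697147265/1842548811291065574051999987500114856101888

The primes p ≤ 32 are [2, 3, 5, 7, 11, 13, 17, 19, 23, 29, 31]. For each prime, (1 − 1/p^5)^(-1) = p^5 / (p^5 − 1). The product is (1 − 1/2^5)^(-1), (1 − 1/3^5)^(-1), (1 − 1/5^5)^(-1), (1 − 1/7^5)^(-1), (1 − 1/11^5)^(-1), (1 − 1/13^5)^(-1), (1 − 1/17^5)^(-1), (1 − 1/19^5)^(-1), (1 − 1/23^5)^(-1), (1 − 1/29^5)^(-1), (1 − 1/31^5)^(-1) = ∏ p^5 / (p^5 − 1) = 1910589921595024369341325427716514697147265/1842548811291065574051999987500114856101888.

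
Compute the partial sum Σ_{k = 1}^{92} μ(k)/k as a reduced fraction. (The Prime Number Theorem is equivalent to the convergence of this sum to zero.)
Σ μ(k)/k = 226361852224483257830288188126621/23768741896345550770650537601358310

Values of μ(k) for 1 ≤ k ≤ 92: μ(1) = 1, μ(2) = -1, μ(3) = -1, μ(5) = -1, μ(6) = 1, μ(7) = -1, μ(10) = 1, μ(11) = -1, μ(13) = -1, μ(14) = 1, μ(15) = 1, μ(17) = -1, μ(19) = -1, μ(21) = 1, μ(22) = 1, μ(23) = -1, μ(26) = 1, μ(29) = -1, μ(30) = -1, μ(31) = -1, μ(33) = 1, μ(34) = 1, μ(35) = 1, μ(37) = -1, μ(38) = 1, μ(39) = 1, μ(41) = -1, μ(42) = -1, μ(43) = -1, μ(46) = 1, μ(47) = -1, μ(51) = 1, μ(53) = -1, μ(55) = 1, μ(57) = 1, μ(58) = 1, μ(59) = -1, μ(61) = -1, μ(62) = 1, μ(65) = 1, μ(66) = -1, μ(67) = -1, μ(69) = 1, μ(70) = -1, μ(71) = -1, μ(73) = -1, μ(74) = 1, μ(77) = 1, μ(78) = -1, μ(79) = -1, μ(82) = 1, μ(83) = -1, μ(85) = 1, μ(86) = 1, μ(87) = 1, μ(89) = -1, μ(91) = 1, with μ = 0 on non-squarefree integers. Summing μ(k)/k for k where μ(k) ≠ 0 gives 226361852224483257830288188126621/23768741896345550770650537601358310 ≈ 0.0095. (PNT ⟺ this sum → 0 as n → ∞.)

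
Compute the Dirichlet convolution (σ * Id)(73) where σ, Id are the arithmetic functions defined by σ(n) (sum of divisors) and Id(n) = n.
(σ * Id)(73) = 147

Divisors of 73: [1, 73]. For each d | 73:
  d = 1: σ(1) · Id(73/1) = 1 · 73 = 73
  d = 73: σ(73) · Id(73/73) = 74 · 1 = 74
Summing: (σ * Id)(73) = 73 + 74 = 147.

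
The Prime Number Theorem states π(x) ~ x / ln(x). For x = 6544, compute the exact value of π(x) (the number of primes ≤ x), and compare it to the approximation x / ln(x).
π(6544) = 844;  x/ln(x) ≈ 744.80;  relative error ≈ 11.75%.

Directly count primes up to 6544: π(6544) = 844. The PNT approximation gives 6544/ln(6544) ≈ 6544/8.78630 ≈ 744.80. Relative error (π(x) − x/ln(x)) / π(x) ≈ 11.75%; the approximation is known to undercount slightly (Li(x) is a better estimate).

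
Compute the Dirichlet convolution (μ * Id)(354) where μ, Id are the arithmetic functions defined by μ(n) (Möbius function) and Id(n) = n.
(μ * Id)(354) = 116

Divisors of 354: [1, 2, 3, 6, 59, 118, 177, 354]. For each d | 354:
  d = 1: μ(1) · Id(354/1) = 1 · 354 = 354
  d = 2: μ(2) · Id(354/2) = -1 · 177 = -177
  d = 3: μ(3) · Id(354/3) = -1 · 118 = -118
  d = 6: μ(6) · Id(354/6) = 1 · 59 = 59
  d = 59: μ(59) · Id(354/59) = -1 · 6 = -6
  d = 118: μ(118) · Id(354/118) = 1 · 3 = 3
  d = 177: μ(177) · Id(354/177) = 1 · 2 = 2
  d = 354: μ(354) · Id(354/354) = -1 · 1 = -1
Summing: (μ * Id)(354) = 354 + -177 + -118 + 59 + -6 + 3 + 2 + -1 = 116.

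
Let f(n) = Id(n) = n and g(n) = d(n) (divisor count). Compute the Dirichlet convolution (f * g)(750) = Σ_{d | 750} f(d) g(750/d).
(Id * d)(750) = 3880

Divisors of 750: [1, 2, 3, 5, 6, 10, 15, 25, 30, 50, 75, 125, 150, 250, 375, 750]. For each d | 750:
  d = 1: Id(1) · d(750/1) = 1 · 16 = 16
  d = 2: Id(2) · d(750/2) = 2 · 8 = 16
  d = 3: Id(3) · d(750/3) = 3 · 8 = 24
  d = 5: Id(5) · d(750/5) = 5 · 12 = 60
  d = 6: Id(6) · d(750/6) = 6 · 4 = 24
  d = 10: Id(10) · d(750/10) = 10 · 6 = 60
  d = 15: Id(15) · d(750/15) = 15 · 6 = 90
  d = 25: Id(25) · d(750/25) = 25 · 8 = 200
  d = 30: Id(30) · d(750/30) = 30 · 3 = 90
  d = 50: Id(50) · d(750/50) = 50 · 4 = 200
  d = 75: Id(75) · d(750/75) = 75 · 4 = 300
  d = 125: Id(125) · d(750/125) = 125 · 4 = 500
  d = 150: Id(150) · d(750/150) = 150 · 2 = 300
  d = 250: Id(250) · d(750/250) = 250 · 2 = 500
  d = 375: Id(375) · d(750/375) = 375 · 2 = 750
  d = 750: Id(750) · d(750/750) = 750 · 1 = 750
Summing: (Id * d)(750) = 16 + 16 + 24 + 60 + 24 + 60 + 90 + 200 + 90 + 200 + 300 + 500 + 300 + 500 + 750 + 750 = 3880.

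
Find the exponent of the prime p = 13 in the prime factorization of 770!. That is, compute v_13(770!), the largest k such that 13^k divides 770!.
v_13(770!) = 63

Legendre's formula: v_p(n!) = Σ_{k ≥ 1} ⌊n / p^k⌋. For p = 13, n = 770, the terms are:
  ⌊770/13^1⌋ = ⌊770/13⌋ = 59
  ⌊770/13^2⌋ = ⌊770/169⌋ = 4
(the next term ⌊770/13^3⌋ = 0, terminating the sum). Summing: v_13(770!) = 59 + 4 = 63.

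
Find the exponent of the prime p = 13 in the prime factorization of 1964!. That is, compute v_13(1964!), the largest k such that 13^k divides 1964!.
v_13(1964!) = 162

Legendre's formula: v_p(n!) = Σ_{k ≥ 1} ⌊n / p^k⌋. For p = 13, n = 1964, the terms are:
  ⌊1964/13^1⌋ = ⌊1964/13⌋ = 151
  ⌊1964/13^2⌋ = ⌊1964/169⌋ = 11
(the next term ⌊1964/13^3⌋ = 0, terminating the sum). Summing: v_13(1964!) = 151 + 11 = 162.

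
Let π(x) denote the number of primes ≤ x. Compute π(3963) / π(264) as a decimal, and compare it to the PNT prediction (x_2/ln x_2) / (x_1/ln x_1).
π(3963)/π(264) = 548/56 ≈ 9.7857;  PNT prediction ≈ 10.1032.

π(264) = 56 and π(3963) = 548, so π(3963)/π(264) ≈ 9.7857. The PNT-predicted ratio is (3963/ln(3963)) / (264/ln(264)) ≈ 10.1032. The two agree to within a few percent, as expected.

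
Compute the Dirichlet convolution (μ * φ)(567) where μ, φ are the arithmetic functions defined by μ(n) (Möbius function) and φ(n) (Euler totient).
(μ * φ)(567) = 180

Divisors of 567: [1, 3, 7, 9, 21, 27, 63, 81, 189, 567]. For each d | 567:
  d = 1: μ(1) · φ(567/1) = 1 · 324 = 324
  d = 3: μ(3) · φ(567/3) = -1 · 108 = -108
  d = 7: μ(7) · φ(567/7) = -1 · 54 = -54
  d = 9: μ(9) · φ(567/9) = 0 · 36 = 0
  d = 21: μ(21) · φ(567/21) = 1 · 18 = 18
  d = 27: μ(27) · φ(567/27) = 0 · 12 = 0
  d = 63: μ(63) · φ(567/63) = 0 · 6 = 0
  d = 81: μ(81) · φ(567/81) = 0 · 6 = 0
  d = 189: μ(189) · φ(567/189) = 0 · 2 = 0
  d = 567: μ(567) · φ(567/567) = 0 · 1 = 0
Summing: (μ * φ)(567) = 324 + -108 + -54 + 0 + 18 + 0 + 0 + 0 + 0 + 0 = 180.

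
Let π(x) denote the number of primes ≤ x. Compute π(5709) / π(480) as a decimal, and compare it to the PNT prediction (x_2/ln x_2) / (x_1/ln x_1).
π(5709)/π(480) = 751/92 ≈ 8.1630;  PNT prediction ≈ 8.4892.

π(480) = 92 and π(5709) = 751, so π(5709)/π(480) ≈ 8.1630. The PNT-predicted ratio is (5709/ln(5709)) / (480/ln(480)) ≈ 8.4892. The two agree to within a few percent, as expected.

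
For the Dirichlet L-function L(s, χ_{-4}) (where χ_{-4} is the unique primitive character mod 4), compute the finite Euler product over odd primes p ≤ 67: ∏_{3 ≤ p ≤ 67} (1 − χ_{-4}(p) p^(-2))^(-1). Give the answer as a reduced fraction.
∏ = 186965264422467473784849459249589/204088016612535111254016000000000

The odd primes p ≤ 67 are [3, 5, 7, 11, 13, 17, 19, 23, 29, 31, 37, 41, 43, 47, 53, 59, 61, 67]. For each, χ(p) = 1 if p ≡ 1 mod 4, χ(p) = −1 if p ≡ 3 mod 4. Taking (1 − χ(p)/p^2)^(-1) = p^2/(p^2 − χ(p)): (1 − (-1)/3^2)^(-1) · (1 − (1)/5^2)^(-1) · (1 − (-1)/7^2)^(-1) · (1 − (-1)/11^2)^(-1) · (1 − (1)/13^2)^(-1) · (1 − (1)/17^2)^(-1) · (1 − (-1)/19^2)^(-1) · (1 − (-1)/23^2)^(-1) · (1 − (1)/29^2)^(-1) · (1 − (-1)/31^2)^(-1) · (1 − (1)/37^2)^(-1) · (1 − (1)/41^2)^(-1) · (1 − (-1)/43^2)^(-1) · (1 − (-1)/47^2)^(-1) · (1 − (1)/53^2)^(-1) · (1 − (-1)/59^2)^(-1) · (1 − (1)/61^2)^(-1) · (1 − (-1)/67^2)^(-1) = 186965264422467473784849459249589/204088016612535111254016000000000.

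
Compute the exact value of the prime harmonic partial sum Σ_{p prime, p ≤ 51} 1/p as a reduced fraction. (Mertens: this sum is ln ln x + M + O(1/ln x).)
Σ 1/p = 1021729465586766997/614889782588491410

π(51) = 15, so the primes ≤ 51 are [2, 3, 5, 7, 11, 13, 17, 19, 23, 29, 31, 37, 41, 43, 47]. Summing 1/p over these primes: 1021729465586766997/614889782588491410 ≈ 1.6616. Mertens estimate ln ln(51) + 0.2615 ≈ 1.6306.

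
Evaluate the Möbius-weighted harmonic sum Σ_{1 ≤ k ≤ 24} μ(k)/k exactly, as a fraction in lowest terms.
Σ μ(k)/k = -249979/223092870

Values of μ(k) for 1 ≤ k ≤ 24: μ(1) = 1, μ(2) = -1, μ(3) = -1, μ(5) = -1, μ(6) = 1, μ(7) = -1, μ(10) = 1, μ(11) = -1, μ(13) = -1, μ(14) = 1, μ(15) = 1, μ(17) = -1, μ(19) = -1, μ(21) = 1, μ(22) = 1, μ(23) = -1, with μ = 0 on non-squarefree integers. Summing μ(k)/k for k where μ(k) ≠ 0 gives -249979/223092870 ≈ -0.0011. (PNT ⟺ this sum → 0 as n → ∞.)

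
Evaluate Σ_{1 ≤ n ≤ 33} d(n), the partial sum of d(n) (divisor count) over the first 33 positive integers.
Σ_{n ≤ 33} d(n) = 123

Compute d(n) for each 1 ≤ n ≤ 33: d(1) = 1, d(2) = 2, d(3) = 2, d(4) = 3, d(5) = 2, d(6) = 4, d(7) = 2, d(8) = 4, d(9) = 3, d(10) = 4, d(11) = 2, d(12) = 6, d(13) = 2, d(14) = 4, d(15) = 4, d(16) = 5, d(17) = 2, d(18) = 6, d(19) = 2, d(20) = 6, d(21) = 4, d(22) = 4, d(23) = 2, d(24) = 8, d(25) = 3, d(26) = 4, d(27) = 4, d(28) = 6, d(29) = 2, d(30) = 8, d(31) = 2, d(32) = 6, d(33) = 4. Summing all 33 values: 123. (Dirichlet's divisor formula: Σ_{n ≤ x} d(n) = x ln(x) + (2γ − 1) x + O(√x). For x = 33, the asymptotic estimate is ≈ 120.48.)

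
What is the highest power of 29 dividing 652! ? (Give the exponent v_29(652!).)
v_29(652!) = 22

Legendre's formula: v_p(n!) = Σ_{k ≥ 1} ⌊n / p^k⌋. For p = 29, n = 652, the terms are:
  ⌊652/29^1⌋ = ⌊652/29⌋ = 22
(the next term ⌊652/29^2⌋ = 0, terminating the sum). Summing: v_29(652!) = 22 = 22.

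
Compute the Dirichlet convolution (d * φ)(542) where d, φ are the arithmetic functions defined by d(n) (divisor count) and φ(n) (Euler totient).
(d * φ)(542) = 816

Divisors of 542: [1, 2, 271, 542]. For each d | 542:
  d = 1: d(1) · φ(542/1) = 1 · 270 = 270
  d = 2: d(2) · φ(542/2) = 2 · 270 = 540
  d = 271: d(271) · φ(542/271) = 2 · 1 = 2
  d = 542: d(542) · φ(542/542) = 4 · 1 = 4
Summing: (d * φ)(542) = 270 + 540 + 2 + 4 = 816.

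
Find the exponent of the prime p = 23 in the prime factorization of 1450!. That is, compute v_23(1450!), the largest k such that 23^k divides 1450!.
v_23(1450!) = 65

Legendre's formula: v_p(n!) = Σ_{k ≥ 1} ⌊n / p^k⌋. For p = 23, n = 1450, the terms are:
  ⌊1450/23^1⌋ = ⌊1450/23⌋ = 63
  ⌊1450/23^2⌋ = ⌊1450/529⌋ = 2
(the next term ⌊1450/23^3⌋ = 0, terminating the sum). Summing: v_23(1450!) = 63 + 2 = 65.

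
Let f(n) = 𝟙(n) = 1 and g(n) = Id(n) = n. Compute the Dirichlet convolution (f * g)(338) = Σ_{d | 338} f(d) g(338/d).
(𝟙 * Id)(338) = 549

Divisors of 338: [1, 2, 13, 26, 169, 338]. For each d | 338:
  d = 1: 𝟙(1) · Id(338/1) = 1 · 338 = 338
  d = 2: 𝟙(2) · Id(338/2) = 1 · 169 = 169
  d = 13: 𝟙(13) · Id(338/13) = 1 · 26 = 26
  d = 26: 𝟙(26) · Id(338/26) = 1 · 13 = 13
  d = 169: 𝟙(169) · Id(338/169) = 1 · 2 = 2
  d = 338: 𝟙(338) · Id(338/338) = 1 · 1 = 1
Summing: (𝟙 * Id)(338) = 338 + 169 + 26 + 13 + 2 + 1 = 549.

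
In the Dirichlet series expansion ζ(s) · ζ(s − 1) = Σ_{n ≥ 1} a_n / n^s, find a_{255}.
σ(255) = 432

In the product (Σ m^0/m^s)(Σ k / k^s) = Σ (Σ_{d | n} d) / n^s, the coefficient of 1/n^s is σ(n) = Σ_{d | n} d. For n = 255, divisors are [1, 3, 5, 15, 17, 51, 85, 255]; summing: σ(255) = 432.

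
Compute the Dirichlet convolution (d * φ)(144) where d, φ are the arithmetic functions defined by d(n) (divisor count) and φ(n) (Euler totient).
(d * φ)(144) = 403

Divisors of 144: [1, 2, 3, 4, 6, 8, 9, 12, 16, 18, 24, 36, 48, 72, 144]. For each d | 144:
  d = 1: d(1) · φ(144/1) = 1 · 48 = 48
  d = 2: d(2) · φ(144/2) = 2 · 24 = 48
  d = 3: d(3) · φ(144/3) = 2 · 16 = 32
  d = 4: d(4) · φ(144/4) = 3 · 12 = 36
  d = 6: d(6) · φ(144/6) = 4 · 8 = 32
  d = 8: d(8) · φ(144/8) = 4 · 6 = 24
  d = 9: d(9) · φ(144/9) = 3 · 8 = 24
  d = 12: d(12) · φ(144/12) = 6 · 4 = 24
  d = 16: d(16) · φ(144/16) = 5 · 6 = 30
  d = 18: d(18) · φ(144/18) = 6 · 4 = 24
  d = 24: d(24) · φ(144/24) = 8 · 2 = 16
  d = 36: d(36) · φ(144/36) = 9 · 2 = 18
  d = 48: d(48) · φ(144/48) = 10 · 2 = 20
  d = 72: d(72) · φ(144/72) = 12 · 1 = 12
  d = 144: d(144) · φ(144/144) = 15 · 1 = 15
Summing: (d * φ)(144) = 48 + 48 + 32 + 36 + 32 + 24 + 24 + 24 + 30 + 24 + 16 + 18 + 20 + 12 + 15 = 403.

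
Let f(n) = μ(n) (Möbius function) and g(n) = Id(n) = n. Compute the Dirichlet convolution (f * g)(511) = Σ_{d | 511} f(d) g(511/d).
(μ * Id)(511) = 432

Divisors of 511: [1, 7, 73, 511]. For each d | 511:
  d = 1: μ(1) · Id(511/1) = 1 · 511 = 511
  d = 7: μ(7) · Id(511/7) = -1 · 73 = -73
  d = 73: μ(73) · Id(511/73) = -1 · 7 = -7
  d = 511: μ(511) · Id(511/511) = 1 · 1 = 1
Summing: (μ * Id)(511) = 511 + -73 + -7 + 1 = 432.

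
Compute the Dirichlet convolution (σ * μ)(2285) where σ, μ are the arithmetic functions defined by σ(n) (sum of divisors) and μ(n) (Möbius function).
(σ * μ)(2285) = 2285

Divisors of 2285: [1, 5, 457, 2285]. For each d | 2285:
  d = 1: σ(1) · μ(2285/1) = 1 · 1 = 1
  d = 5: σ(5) · μ(2285/5) = 6 · -1 = -6
  d = 457: σ(457) · μ(2285/457) = 458 · -1 = -458
  d = 2285: σ(2285) · μ(2285/2285) = 2748 · 1 = 2748
Summing: (σ * μ)(2285) = 1 + -6 + -458 + 2748 = 2285.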